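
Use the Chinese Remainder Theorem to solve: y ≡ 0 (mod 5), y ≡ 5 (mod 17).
M = 5 × 17 = 85. M₁ = 17, y₁ ≡ 3 (mod 5). M₂ = 5, y₂ ≡ 7 (mod 17). y = 0×17×3 + 5×5×7 ≡ 5 (mod 85)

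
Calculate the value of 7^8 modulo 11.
8 = 8 (binary 1000). Repeated squaring mod 11: 7^1 ≡ 7; 7^2 ≡ 7² = 49 ≡ 5; 7^4 ≡ 5² = 25 ≡ 3; 7^8 ≡ 3² = 9 ≡ 9. So 7^8 ≡ 9 (mod 11).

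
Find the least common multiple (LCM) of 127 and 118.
14986

First find GCD(127, 118) using the Euclidean algorithm:
127 = 1 × 118 + 9
118 = 13 × 9 + 1
9 = 9 × 1 + 0
GCD(127, 118) = 1

LCM formula: LCM(a, b) = (a × b) / GCD(a, b)
LCM(127, 118) = (127 × 118) / 1
LCM(127, 118) = 14986 / 1
LCM(127, 118) = 14986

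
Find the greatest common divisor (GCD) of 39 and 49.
1

Using the Euclidean algorithm:
39 = 0 × 49 + 39
49 = 1 × 39 + 10
39 = 3 × 10 + 9
10 = 1 × 9 + 1
9 = 9 × 1 + 0

GCD(39, 49) = 1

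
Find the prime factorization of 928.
2^5 × 29

Divide by primes starting from smallest:
928 ÷ 2 = 464
464 ÷ 2 = 232
232 ÷ 2 = 116
116 ÷ 2 = 58
58 ÷ 2 = 29
29 ÷ 29 = 1

928 = 2^5 × 29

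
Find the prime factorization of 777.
3 × 7 × 37

Divide by primes starting from smallest:
777 ÷ 3 = 259
259 ÷ 7 = 37
37 ÷ 37 = 1

777 = 3 × 7 × 37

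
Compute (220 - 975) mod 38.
5

(220 - 975) = -755
-755 mod 38 = 5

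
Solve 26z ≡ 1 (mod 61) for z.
26^(-1) ≡ 54 (mod 61). Verification: 26 × 54 = 1404 ≡ 1 (mod 61)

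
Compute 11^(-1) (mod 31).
17

Using Extended Euclidean Algorithm:
gcd(11, 31) = 1
Bezout coefficients: 11 × -14 + 31 × 5 = 1
So 11 × -14 ≡ 1 (mod 31)
The inverse is -14 mod 31 = 17
Verification: 11 × 17 = 187 = 6 × 31 + 1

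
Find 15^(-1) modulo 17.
8

Using Extended Euclidean Algorithm:
gcd(15, 17) = 1
Bezout coefficients: 15 × 8 + 17 × -7 = 1
So 15 × 8 ≡ 1 (mod 17)
The inverse is 8 mod 17 = 8
Verification: 15 × 8 = 120 = 7 × 17 + 1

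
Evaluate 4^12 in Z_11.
Using Fermat: 4^{10} ≡ 1 (mod 11). 12 ≡ 2 (mod 10). So 4^{12} ≡ 4^{2} ≡ 5 (mod 11)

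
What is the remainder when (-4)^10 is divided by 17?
(-4) ≡ 13 (mod 17). 10 = 8 + 2 (binary 1010). Repeated squaring mod 17: 13^1 ≡ 13; 13^2 ≡ 13² = 169 ≡ 16; 13^4 ≡ 16² = 256 ≡ 1; 13^8 ≡ 1² = 1 ≡ 1. Multiply: (-4)^10 ≡ 13^8 × 13^2 ≡ 1 × 16 (mod 17): 1 × 16 = 16 ≡ 16. So (-4)^10 ≡ 16 (mod 17).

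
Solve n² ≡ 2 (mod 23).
The square roots of 2 mod 23 are 18 and 5. Verify: 18² = 324 ≡ 2 (mod 23)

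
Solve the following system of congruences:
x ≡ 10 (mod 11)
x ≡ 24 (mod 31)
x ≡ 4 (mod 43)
12517

Using the Chinese Remainder Theorem:
M = product of moduli = 14663
For equation 1: M_1 = 1333, 1333 ≡ 2 (mod 11), inverse of 1333 mod 11 is 6 (check: 2 × 6 = 12 ≡ 1 (mod 11))
For equation 2: M_2 = 473, 473 ≡ 8 (mod 31), inverse of 473 mod 31 is 4 (check: 8 × 4 = 32 ≡ 1 (mod 31))
For equation 3: M_3 = 341, 341 ≡ 40 (mod 43), inverse of 341 mod 43 is 14 (check: 40 × 14 = 560 ≡ 1 (mod 43))
Combine: x ≡ Σ r_i×M_i×(M_i⁻¹ mod m_i) = 10×1333×6 + 24×473×4 + 4×341×14 = 79980 + 45408 + 19096 = 144484
144484 mod 14663 = 12517
x ≡ 12517 (mod 14663)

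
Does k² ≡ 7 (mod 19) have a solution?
By Euler's criterion: 7^{9} ≡ 1 (mod 19). Since this equals 1, 7 is a QR.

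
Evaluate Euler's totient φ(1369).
1332

Prime factorization: 1369 = 37^2
Using the formula φ(n) = n × Π(1 - 1/p) for each prime factor p:
φ(1369) = 1369 × (1 - 1/37)
φ(1369) = 1332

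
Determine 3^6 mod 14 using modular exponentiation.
6 = 4 + 2 (binary 110). Repeated squaring mod 14: 3^1 ≡ 3; 3^2 ≡ 3² = 9 ≡ 9; 3^4 ≡ 9² = 81 ≡ 11. Multiply: 3^6 = 3^4 × 3^2 ≡ 11 × 9 (mod 14): 11 × 9 = 99 ≡ 1. So 3^6 ≡ 1 (mod 14).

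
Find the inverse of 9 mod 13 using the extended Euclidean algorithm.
Extended GCD: 9(3) + 13(-2) = 1. So 9^(-1) ≡ 3 ≡ 3 (mod 13). Verify: 9 × 3 = 27 ≡ 1 (mod 13)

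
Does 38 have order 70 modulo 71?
p - 1 = 70 has prime divisors 2, 5, 7. Check 38^(70/q) mod 71 for each: 38^(70/2) = 38^35 ≡ 1, 38^(70/5) = 38^14 ≡ 5, 38^(70/7) = 38^10 ≡ 45 (mod 71). Since 38^35 ≡ 1 (mod 71), the order of 38 divides 35 (in fact the order is 35) ≠ 70, so it is not a primitive root.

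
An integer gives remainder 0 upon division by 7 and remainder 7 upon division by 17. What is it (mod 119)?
M = 7 × 17 = 119. M₁ = 17, y₁ ≡ 5 (mod 7). M₂ = 7, y₂ ≡ 5 (mod 17). r = 0×17×5 + 7×7×5 ≡ 7 (mod 119). The smallest positive such number is 7.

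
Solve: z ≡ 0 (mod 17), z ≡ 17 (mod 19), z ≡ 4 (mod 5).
M = 17 × 19 × 5 = 1615. M₁ = 95, y₁ ≡ 12 (mod 17). M₂ = 85, y₂ ≡ 17 (mod 19). M₃ = 323, y₃ ≡ 2 (mod 5). z = 0×95×12 + 17×85×17 + 4×323×2 ≡ 1309 (mod 1615)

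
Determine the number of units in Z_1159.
1080

Prime factorization: 1159 = 19 × 61
Using the formula φ(n) = n × Π(1 - 1/p) for each prime factor p:
φ(1159) = 1159 × (1 - 1/19) × (1 - 1/61)
φ(1159) = 1080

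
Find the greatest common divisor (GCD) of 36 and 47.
1

Using the Euclidean algorithm:
36 = 0 × 47 + 36
47 = 1 × 36 + 11
36 = 3 × 11 + 3
11 = 3 × 3 + 2
3 = 1 × 2 + 1
2 = 2 × 1 + 0

GCD(36, 47) = 1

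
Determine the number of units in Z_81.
54

Prime factorization: 81 = 3^4
Using the formula φ(n) = n × Π(1 - 1/p) for each prime factor p:
φ(81) = 81 × (1 - 1/3)
φ(81) = 54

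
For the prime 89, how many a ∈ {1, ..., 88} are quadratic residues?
For prime 89, there are (p-1)/2 = (89-1)/2 = 44 quadratic residues (excluding 0).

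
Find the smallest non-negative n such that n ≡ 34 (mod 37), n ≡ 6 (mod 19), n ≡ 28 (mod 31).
4585

Using the Chinese Remainder Theorem:
M = product of moduli = 21793
For equation 1: M_1 = 589, 589 ≡ 34 (mod 37), inverse of 589 mod 37 is 12 (check: 34 × 12 = 408 ≡ 1 (mod 37))
For equation 2: M_2 = 1147, 1147 ≡ 7 (mod 19), inverse of 1147 mod 19 is 11 (check: 7 × 11 = 77 ≡ 1 (mod 19))
For equation 3: M_3 = 703, 703 ≡ 21 (mod 31), inverse of 703 mod 31 is 3 (check: 21 × 3 = 63 ≡ 1 (mod 31))
Combine: n ≡ Σ r_i×M_i×(M_i⁻¹ mod m_i) = 34×589×12 + 6×1147×11 + 28×703×3 = 240312 + 75702 + 59052 = 375066
375066 mod 21793 = 4585
n ≡ 4585 (mod 21793)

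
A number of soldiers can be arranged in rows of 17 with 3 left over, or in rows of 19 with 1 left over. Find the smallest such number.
M = 17 × 19 = 323. M₁ = 19, y₁ ≡ 9 (mod 17). M₂ = 17, y₂ ≡ 9 (mod 19). z = 3×19×9 + 1×17×9 ≡ 20 (mod 323). The smallest positive such number is 20.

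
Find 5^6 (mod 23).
6 = 4 + 2 (binary 110). Repeated squaring mod 23: 5^1 ≡ 5; 5^2 ≡ 5² = 25 ≡ 2; 5^4 ≡ 2² = 4 ≡ 4. Multiply: 5^6 = 5^4 × 5^2 ≡ 4 × 2 (mod 23): 4 × 2 = 8 ≡ 8. So 5^6 ≡ 8 (mod 23).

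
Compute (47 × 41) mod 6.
1

(47 × 41) = 1927
1927 mod 6 = 1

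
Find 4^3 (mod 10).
3 = 2 + 1 (binary 11). Repeated squaring mod 10: 4^1 ≡ 4; 4^2 ≡ 4² = 16 ≡ 6. Multiply: 4^3 = 4^2 × 4^1 ≡ 6 × 4 (mod 10): 6 × 4 = 24 ≡ 4. So 4^3 ≡ 4 (mod 10).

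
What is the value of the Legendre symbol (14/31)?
(14/31) = 14^{15} mod 31 = 1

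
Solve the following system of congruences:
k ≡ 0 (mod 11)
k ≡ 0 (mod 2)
0

Using the Chinese Remainder Theorem:
M = product of moduli = 22
For equation 1: M_1 = 2, 2 ≡ 2 (mod 11), inverse of 2 mod 11 is 6 (check: 2 × 6 = 12 ≡ 1 (mod 11))
For equation 2: M_2 = 11, 11 ≡ 1 (mod 2), inverse of 11 mod 2 is 1 (check: 1 × 1 = 1 ≡ 1 (mod 2))
Combine: k ≡ Σ r_i×M_i×(M_i⁻¹ mod m_i) = 0×2×6 + 0×11×1 = 0 + 0 = 0
0 mod 22 = 0
k ≡ 0 (mod 22)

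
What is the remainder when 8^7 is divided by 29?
7 = 4 + 2 + 1 (binary 111). Repeated squaring mod 29: 8^1 ≡ 8; 8^2 ≡ 8² = 64 ≡ 6; 8^4 ≡ 6² = 36 ≡ 7. Multiply: 8^7 = 8^4 × 8^2 × 8^1 ≡ 7 × 6 × 8 (mod 29): 7 × 6 = 42 ≡ 13; 13 × 8 = 104 ≡ 17. So 8^7 ≡ 17 (mod 29).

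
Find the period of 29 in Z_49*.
Powers of 29 mod 49: 29^1≡29, 29^2≡8, 29^3≡36, 29^4≡15, 29^5≡43, 29^6≡22, 29^7≡1. Order = 7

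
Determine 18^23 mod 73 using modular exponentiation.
Using repeated squaring. 23 = 16 + 4 + 2 + 1 (binary 10111). Repeated squaring mod 73: 18^1 ≡ 18; 18^2 ≡ 18² = 324 ≡ 32; 18^4 ≡ 32² = 1024 ≡ 2; 18^8 ≡ 2² = 4 ≡ 4; 18^16 ≡ 4² = 16 ≡ 16. Multiply: 18^23 = 18^16 × 18^4 × 18^2 × 18^1 ≡ 16 × 2 × 32 × 18 (mod 73): 16 × 2 = 32 ≡ 32; 32 × 32 = 1024 ≡ 2; 2 × 18 = 36 ≡ 36. So 18^23 ≡ 36 (mod 73).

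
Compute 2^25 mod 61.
Using repeated squaring. 25 = 16 + 8 + 1 (binary 11001). Repeated squaring mod 61: 2^1 ≡ 2; 2^2 ≡ 2² = 4 ≡ 4; 2^4 ≡ 4² = 16 ≡ 16; 2^8 ≡ 16² = 256 ≡ 12; 2^16 ≡ 12² = 144 ≡ 22. Multiply: 2^25 = 2^16 × 2^8 × 2^1 ≡ 22 × 12 × 2 (mod 61): 22 × 12 = 264 ≡ 20; 20 × 2 = 40 ≡ 40. So 2^25 ≡ 40 (mod 61).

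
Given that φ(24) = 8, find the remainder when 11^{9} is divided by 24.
By Euler: 11^{8} ≡ 1 (mod 24) since gcd(11, 24) = 1. 9 = 1×8 + 1. So 11^{9} ≡ 11^{1} ≡ 11 (mod 24)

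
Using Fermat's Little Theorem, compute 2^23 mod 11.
By Fermat: 2^{10} ≡ 1 (mod 11). 23 = 2×10 + 3. So 2^{23} ≡ 2^{3} ≡ 8 (mod 11)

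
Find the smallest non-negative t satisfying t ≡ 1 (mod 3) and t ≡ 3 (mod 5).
M = 3 × 5 = 15. M₁ = 5, y₁ ≡ 2 (mod 3). M₂ = 3, y₂ ≡ 2 (mod 5). t = 1×5×2 + 3×3×2 ≡ 13 (mod 15)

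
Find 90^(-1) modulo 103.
95

Using Extended Euclidean Algorithm:
gcd(90, 103) = 1
Bezout coefficients: 90 × -8 + 103 × 7 = 1
So 90 × -8 ≡ 1 (mod 103)
The inverse is -8 mod 103 = 95
Verification: 90 × 95 = 8550 = 83 × 103 + 1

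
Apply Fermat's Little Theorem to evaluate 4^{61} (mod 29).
9

By Fermat's Little Theorem, a^(p-1) ≡ 1 (mod p) for prime p and gcd(a, p) = 1
Here p = 29, so 4^28 ≡ 1 (mod 29)
We can reduce the exponent: 61 mod 28 = 5
So 4^61 ≡ 4^5 (mod 29)
Computing: 4^5 mod 29 = 9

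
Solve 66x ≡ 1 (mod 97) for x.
66^(-1) ≡ 25 (mod 97). Verification: 66 × 25 = 1650 ≡ 1 (mod 97)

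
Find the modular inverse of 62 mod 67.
62^(-1) ≡ 40 (mod 67). Verification: 62 × 40 = 2480 ≡ 1 (mod 67)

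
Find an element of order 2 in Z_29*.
28 has order 2 mod 29 since 28^{2} ≡ 1 (mod 29) and no smaller power works.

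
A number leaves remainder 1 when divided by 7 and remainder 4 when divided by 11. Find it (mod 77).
M = 7 × 11 = 77. M₁ = 11, y₁ ≡ 2 (mod 7). M₂ = 7, y₂ ≡ 8 (mod 11). x = 1×11×2 + 4×7×8 ≡ 15 (mod 77)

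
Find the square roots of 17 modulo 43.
The square roots of 17 mod 43 are 24 and 19. Verify: 24² = 576 ≡ 17 (mod 43)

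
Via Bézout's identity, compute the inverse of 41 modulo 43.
Extended GCD: 41(21) + 43(-20) = 1. So 41^(-1) ≡ 21 ≡ 21 (mod 43). Verify: 41 × 21 = 861 ≡ 1 (mod 43)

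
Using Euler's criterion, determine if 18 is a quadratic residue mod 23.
By Euler's criterion: 18^{11} ≡ 1 (mod 23). Since this equals 1, 18 is a QR.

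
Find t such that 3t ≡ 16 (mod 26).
14

Since gcd(3, 26) = 1 divides 16, a solution exists.
Multiply both sides by the inverse of 3 mod 26:
  3^(-1) mod 26 = 9
  x ≡ 9 × 16 ≡ 144 ≡ 14 (mod 26)
Verification: 3 × 14 = 42 = 1 × 26 + 16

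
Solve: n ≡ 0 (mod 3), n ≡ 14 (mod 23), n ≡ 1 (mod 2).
M = 3 × 23 × 2 = 138. M₁ = 46, y₁ ≡ 1 (mod 3). M₂ = 6, y₂ ≡ 4 (mod 23). M₃ = 69, y₃ ≡ 1 (mod 2). n = 0×46×1 + 14×6×4 + 1×69×1 ≡ 129 (mod 138)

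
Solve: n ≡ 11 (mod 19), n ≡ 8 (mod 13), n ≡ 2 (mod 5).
M = 19 × 13 × 5 = 1235. M₁ = 65, y₁ ≡ 12 (mod 19). M₂ = 95, y₂ ≡ 10 (mod 13). M₃ = 247, y₃ ≡ 3 (mod 5). n = 11×65×12 + 8×95×10 + 2×247×3 ≡ 372 (mod 1235)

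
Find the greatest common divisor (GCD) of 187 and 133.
1

Using the Euclidean algorithm:
187 = 1 × 133 + 54
133 = 2 × 54 + 25
54 = 2 × 25 + 4
25 = 6 × 4 + 1
4 = 4 × 1 + 0

GCD(187, 133) = 1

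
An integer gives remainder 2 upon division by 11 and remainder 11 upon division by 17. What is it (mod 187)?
M = 11 × 17 = 187. M₁ = 17, y₁ ≡ 2 (mod 11). M₂ = 11, y₂ ≡ 14 (mod 17). r = 2×17×2 + 11×11×14 ≡ 79 (mod 187). The smallest positive such number is 79.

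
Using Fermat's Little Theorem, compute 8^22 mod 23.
By Fermat's Little Theorem, 8^{22} ≡ 1 (mod 23) since 23 is prime and gcd(8, 23) = 1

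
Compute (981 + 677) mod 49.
41

(981 + 677) = 1658
1658 mod 49 = 41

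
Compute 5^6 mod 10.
6 = 4 + 2 (binary 110). Repeated squaring mod 10: 5^1 ≡ 5; 5^2 ≡ 5² = 25 ≡ 5; 5^4 ≡ 5² = 25 ≡ 5. Multiply: 5^6 = 5^4 × 5^2 ≡ 5 × 5 (mod 10): 5 × 5 = 25 ≡ 5. So 5^6 ≡ 5 (mod 10).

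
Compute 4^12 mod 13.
Using Fermat: 4^{12} ≡ 1 (mod 13). 12 ≡ 0 (mod 12). So 4^{12} ≡ 4^{0} ≡ 1 (mod 13)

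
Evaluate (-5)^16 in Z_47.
Using repeated squaring. (-5) ≡ 42 (mod 47). 16 = 16 (binary 10000). Repeated squaring mod 47: 42^1 ≡ 42; 42^2 ≡ 42² = 1764 ≡ 25; 42^4 ≡ 25² = 625 ≡ 14; 42^8 ≡ 14² = 196 ≡ 8; 42^16 ≡ 8² = 64 ≡ 17. So (-5)^16 ≡ 17 (mod 47).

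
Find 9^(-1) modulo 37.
33

Using Extended Euclidean Algorithm:
gcd(9, 37) = 1
Bezout coefficients: 9 × -4 + 37 × 1 = 1
So 9 × -4 ≡ 1 (mod 37)
The inverse is -4 mod 37 = 33
Verification: 9 × 33 = 297 = 8 × 37 + 1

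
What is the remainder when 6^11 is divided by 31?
Using repeated squaring. 11 = 8 + 2 + 1 (binary 1011). Repeated squaring mod 31: 6^1 ≡ 6; 6^2 ≡ 6² = 36 ≡ 5; 6^4 ≡ 5² = 25 ≡ 25; 6^8 ≡ 25² = 625 ≡ 5. Multiply: 6^11 = 6^8 × 6^2 × 6^1 ≡ 5 × 5 × 6 (mod 31): 5 × 5 = 25 ≡ 25; 25 × 6 = 150 ≡ 26. So 6^11 ≡ 26 (mod 31).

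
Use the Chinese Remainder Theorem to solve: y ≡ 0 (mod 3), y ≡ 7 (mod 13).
M = 3 × 13 = 39. M₁ = 13, y₁ ≡ 1 (mod 3). M₂ = 3, y₂ ≡ 9 (mod 13). y = 0×13×1 + 7×3×9 ≡ 33 (mod 39)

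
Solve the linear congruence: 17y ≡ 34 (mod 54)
2

Since gcd(17, 54) = 1 divides 34, a solution exists.
Multiply both sides by the inverse of 17 mod 54:
  17^(-1) mod 54 = 35
  x ≡ 35 × 34 ≡ 1190 ≡ 2 (mod 54)
Verification: 17 × 2 = 34 = 0 × 54 + 34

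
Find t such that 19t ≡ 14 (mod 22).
10

Since gcd(19, 22) = 1 divides 14, a solution exists.
Multiply both sides by the inverse of 19 mod 22:
  19^(-1) mod 22 = 7
  x ≡ 7 × 14 ≡ 98 ≡ 10 (mod 22)
Verification: 19 × 10 = 190 = 8 × 22 + 14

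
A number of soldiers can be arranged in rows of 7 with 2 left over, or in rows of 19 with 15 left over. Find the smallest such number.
M = 7 × 19 = 133. M₁ = 19, y₁ ≡ 3 (mod 7). M₂ = 7, y₂ ≡ 11 (mod 19). k = 2×19×3 + 15×7×11 ≡ 72 (mod 133). The smallest positive such number is 72.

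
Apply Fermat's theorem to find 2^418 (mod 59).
By Fermat: 2^{58} ≡ 1 (mod 59). 418 = 7×58 + 12. So 2^{418} ≡ 2^{12} ≡ 25 (mod 59)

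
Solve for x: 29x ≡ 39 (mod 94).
37

Since gcd(29, 94) = 1 divides 39, a solution exists.
Multiply both sides by the inverse of 29 mod 94:
  29^(-1) mod 94 = 13
  x ≡ 13 × 39 ≡ 507 ≡ 37 (mod 94)
Verification: 29 × 37 = 1073 = 11 × 94 + 39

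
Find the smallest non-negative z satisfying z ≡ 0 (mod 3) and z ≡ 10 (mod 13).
M = 3 × 13 = 39. M₁ = 13, y₁ ≡ 1 (mod 3). M₂ = 3, y₂ ≡ 9 (mod 13). z = 0×13×1 + 10×3×9 ≡ 36 (mod 39)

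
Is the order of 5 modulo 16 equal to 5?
No, the actual order is 4, not 5.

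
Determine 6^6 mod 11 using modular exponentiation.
6 = 4 + 2 (binary 110). Repeated squaring mod 11: 6^1 ≡ 6; 6^2 ≡ 6² = 36 ≡ 3; 6^4 ≡ 3² = 9 ≡ 9. Multiply: 6^6 = 6^4 × 6^2 ≡ 9 × 3 (mod 11): 9 × 3 = 27 ≡ 5. So 6^6 ≡ 5 (mod 11).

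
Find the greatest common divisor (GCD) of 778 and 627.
1

Using the Euclidean algorithm:
778 = 1 × 627 + 151
627 = 4 × 151 + 23
151 = 6 × 23 + 13
23 = 1 × 13 + 10
13 = 1 × 10 + 3
10 = 3 × 3 + 1
3 = 3 × 1 + 0

GCD(778, 627) = 1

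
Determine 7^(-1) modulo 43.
7^(-1) ≡ 37 (mod 43). Verification: 7 × 37 = 259 ≡ 1 (mod 43)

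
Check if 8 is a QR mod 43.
By Euler's criterion: 8^{21} ≡ 42 (mod 43). Since this equals -1 (≡ 42), 8 is not a QR.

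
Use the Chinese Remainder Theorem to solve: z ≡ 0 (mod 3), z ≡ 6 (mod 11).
M = 3 × 11 = 33. M₁ = 11, y₁ ≡ 2 (mod 3). M₂ = 3, y₂ ≡ 4 (mod 11). z = 0×11×2 + 6×3×4 ≡ 6 (mod 33)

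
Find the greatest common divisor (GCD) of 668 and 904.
4

Using the Euclidean algorithm:
668 = 0 × 904 + 668
904 = 1 × 668 + 236
668 = 2 × 236 + 196
236 = 1 × 196 + 40
196 = 4 × 40 + 36
40 = 1 × 36 + 4
36 = 9 × 4 + 0

GCD(668, 904) = 4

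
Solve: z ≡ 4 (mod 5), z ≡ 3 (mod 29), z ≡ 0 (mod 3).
M = 5 × 29 × 3 = 435. M₁ = 87, y₁ ≡ 3 (mod 5). M₂ = 15, y₂ ≡ 2 (mod 29). M₃ = 145, y₃ ≡ 1 (mod 3). z = 4×87×3 + 3×15×2 + 0×145×1 ≡ 264 (mod 435)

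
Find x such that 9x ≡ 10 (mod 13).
4

Since gcd(9, 13) = 1 divides 10, a solution exists.
Multiply both sides by the inverse of 9 mod 13:
  9^(-1) mod 13 = 3
  x ≡ 3 × 10 ≡ 30 ≡ 4 (mod 13)
Verification: 9 × 4 = 36 = 2 × 13 + 10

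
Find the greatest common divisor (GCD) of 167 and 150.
1

Using the Euclidean algorithm:
167 = 1 × 150 + 17
150 = 8 × 17 + 14
17 = 1 × 14 + 3
14 = 4 × 3 + 2
3 = 1 × 2 + 1
2 = 2 × 1 + 0

GCD(167, 150) = 1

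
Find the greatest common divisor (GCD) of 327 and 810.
3

Using the Euclidean algorithm:
327 = 0 × 810 + 327
810 = 2 × 327 + 156
327 = 2 × 156 + 15
156 = 10 × 15 + 6
15 = 2 × 6 + 3
6 = 2 × 3 + 0

GCD(327, 810) = 3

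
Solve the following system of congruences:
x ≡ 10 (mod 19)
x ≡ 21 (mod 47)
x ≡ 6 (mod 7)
2841

Using the Chinese Remainder Theorem:
M = product of moduli = 6251
For equation 1: M_1 = 329, 329 ≡ 6 (mod 19), inverse of 329 mod 19 is 16 (check: 6 × 16 = 96 ≡ 1 (mod 19))
For equation 2: M_2 = 133, 133 ≡ 39 (mod 47), inverse of 133 mod 47 is 41 (check: 39 × 41 = 1599 ≡ 1 (mod 47))
For equation 3: M_3 = 893, 893 ≡ 4 (mod 7), inverse of 893 mod 7 is 2 (check: 4 × 2 = 8 ≡ 1 (mod 7))
Combine: x ≡ Σ r_i×M_i×(M_i⁻¹ mod m_i) = 10×329×16 + 21×133×41 + 6×893×2 = 52640 + 114513 + 10716 = 177869
177869 mod 6251 = 2841
x ≡ 2841 (mod 6251)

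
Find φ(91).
72

Prime factorization: 91 = 7 × 13
Using the formula φ(n) = n × Π(1 - 1/p) for each prime factor p:
φ(91) = 91 × (1 - 1/7) × (1 - 1/13)
φ(91) = 72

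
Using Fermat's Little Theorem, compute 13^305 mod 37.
By Fermat: 13^{36} ≡ 1 (mod 37). 305 = 8×36 + 17. So 13^{305} ≡ 13^{17} ≡ 17 (mod 37)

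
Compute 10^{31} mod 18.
10

Using successive squaring:
Binary expansion of 31: 11111
Powers of 10 mod 18 (each is the square of the previous):
  10^1 ≡ 10 (mod 18)
  10^2 ≡ 10² = 100 ≡ 10 (mod 18)
  10^4 ≡ 10² = 100 ≡ 10 (mod 18)
  10^8 ≡ 10² = 100 ≡ 10 (mod 18)
  10^16 ≡ 10² = 100 ≡ 10 (mod 18)
31 = 16 + 8 + 4 + 2 + 1, so 10^31 = 10^16 × 10^8 × 10^4 × 10^2 × 10^1 ≡ 10 × 10 × 10 × 10 × 10 (mod 18)
Multiplying step by step:
  10 × 10 = 100 ≡ 10 (mod 18)
  10 × 10 = 100 ≡ 10 (mod 18)
  10 × 10 = 100 ≡ 10 (mod 18)
  10 × 10 = 100 ≡ 10 (mod 18)
Result: 10^31 ≡ 10 (mod 18)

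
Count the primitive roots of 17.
8

The number of primitive roots modulo p is φ(p-1) = φ(16)
φ(16) = 8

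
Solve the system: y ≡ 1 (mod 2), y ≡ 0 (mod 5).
M = 2 × 5 = 10. M₁ = 5, y₁ ≡ 1 (mod 2). M₂ = 2, y₂ ≡ 3 (mod 5). y = 1×5×1 + 0×2×3 ≡ 5 (mod 10)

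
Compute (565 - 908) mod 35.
7

(565 - 908) = -343
-343 mod 35 = 7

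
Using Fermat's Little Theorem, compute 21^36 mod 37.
By Fermat's Little Theorem, 21^{36} ≡ 1 (mod 37) since 37 is prime and gcd(21, 37) = 1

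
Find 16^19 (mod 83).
Using repeated squaring. 19 = 16 + 2 + 1 (binary 10011). Repeated squaring mod 83: 16^1 ≡ 16; 16^2 ≡ 16² = 256 ≡ 7; 16^4 ≡ 7² = 49 ≡ 49; 16^8 ≡ 49² = 2401 ≡ 77; 16^16 ≡ 77² = 5929 ≡ 36. Multiply: 16^19 = 16^16 × 16^2 × 16^1 ≡ 36 × 7 × 16 (mod 83): 36 × 7 = 252 ≡ 3; 3 × 16 = 48 ≡ 48. So 16^19 ≡ 48 (mod 83).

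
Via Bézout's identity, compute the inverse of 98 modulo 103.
Extended GCD: 98(41) + 103(-39) = 1. So 98^(-1) ≡ 41 ≡ 41 (mod 103). Verify: 98 × 41 = 4018 ≡ 1 (mod 103)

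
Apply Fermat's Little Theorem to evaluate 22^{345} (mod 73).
22

By Fermat's Little Theorem, a^(p-1) ≡ 1 (mod p) for prime p and gcd(a, p) = 1
Here p = 73, so 22^72 ≡ 1 (mod 73)
We can reduce the exponent: 345 mod 72 = 57
So 22^345 ≡ 22^57 (mod 73)
Computing: 22^57 mod 73 = 22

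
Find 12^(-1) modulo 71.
6

Using Extended Euclidean Algorithm:
gcd(12, 71) = 1
Bezout coefficients: 12 × 6 + 71 × -1 = 1
So 12 × 6 ≡ 1 (mod 71)
The inverse is 6 mod 71 = 6
Verification: 12 × 6 = 72 = 1 × 71 + 1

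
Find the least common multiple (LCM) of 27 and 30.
270

First find GCD(27, 30) using the Euclidean algorithm:
27 = 0 × 30 + 27
30 = 1 × 27 + 3
27 = 9 × 3 + 0
GCD(27, 30) = 3

LCM formula: LCM(a, b) = (a × b) / GCD(a, b)
LCM(27, 30) = (27 × 30) / 3
LCM(27, 30) = 810 / 3
LCM(27, 30) = 270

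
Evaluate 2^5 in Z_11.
5 = 4 + 1 (binary 101). Repeated squaring mod 11: 2^1 ≡ 2; 2^2 ≡ 2² = 4 ≡ 4; 2^4 ≡ 4² = 16 ≡ 5. Multiply: 2^5 = 2^4 × 2^1 ≡ 5 × 2 (mod 11): 5 × 2 = 10 ≡ 10. So 2^5 ≡ 10 (mod 11).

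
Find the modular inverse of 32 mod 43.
32^(-1) ≡ 39 (mod 43). Verification: 32 × 39 = 1248 ≡ 1 (mod 43)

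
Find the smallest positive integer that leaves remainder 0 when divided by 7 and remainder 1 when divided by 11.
M = 7 × 11 = 77. M₁ = 11, y₁ ≡ 2 (mod 7). M₂ = 7, y₂ ≡ 8 (mod 11). z = 0×11×2 + 1×7×8 ≡ 56 (mod 77). The smallest positive such number is 56.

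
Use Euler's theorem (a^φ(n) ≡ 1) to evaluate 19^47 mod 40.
By Euler: 19^{16} ≡ 1 (mod 40) since gcd(19, 40) = 1. 47 = 2×16 + 15. So 19^{47} ≡ 19^{15} ≡ 19 (mod 40)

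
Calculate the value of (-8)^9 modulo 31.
(-8) ≡ 23 (mod 31). 9 = 8 + 1 (binary 1001). Repeated squaring mod 31: 23^1 ≡ 23; 23^2 ≡ 23² = 529 ≡ 2; 23^4 ≡ 2² = 4 ≡ 4; 23^8 ≡ 4² = 16 ≡ 16. Multiply: (-8)^9 ≡ 23^8 × 23^1 ≡ 16 × 23 (mod 31): 16 × 23 = 368 ≡ 27. So (-8)^9 ≡ 27 (mod 31).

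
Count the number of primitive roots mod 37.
Number of primitive roots mod 37 = φ(36) = 12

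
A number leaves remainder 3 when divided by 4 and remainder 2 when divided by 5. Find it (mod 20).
M = 4 × 5 = 20. M₁ = 5, y₁ ≡ 1 (mod 4). M₂ = 4, y₂ ≡ 4 (mod 5). z = 3×5×1 + 2×4×4 ≡ 7 (mod 20)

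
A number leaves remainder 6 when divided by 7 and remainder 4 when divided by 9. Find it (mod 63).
M = 7 × 9 = 63. M₁ = 9, y₁ ≡ 4 (mod 7). M₂ = 7, y₂ ≡ 4 (mod 9). y = 6×9×4 + 4×7×4 ≡ 13 (mod 63)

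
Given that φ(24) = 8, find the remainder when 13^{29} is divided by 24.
By Euler: 13^{8} ≡ 1 (mod 24) since gcd(13, 24) = 1. 29 = 3×8 + 5. So 13^{29} ≡ 13^{5} ≡ 13 (mod 24)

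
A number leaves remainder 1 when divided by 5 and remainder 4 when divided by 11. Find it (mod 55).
M = 5 × 11 = 55. M₁ = 11, y₁ ≡ 1 (mod 5). M₂ = 5, y₂ ≡ 9 (mod 11). r = 1×11×1 + 4×5×9 ≡ 26 (mod 55)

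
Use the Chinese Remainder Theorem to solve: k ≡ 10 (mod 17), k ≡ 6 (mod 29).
M = 17 × 29 = 493. M₁ = 29, y₁ ≡ 10 (mod 17). M₂ = 17, y₂ ≡ 12 (mod 29). k = 10×29×10 + 6×17×12 ≡ 180 (mod 493)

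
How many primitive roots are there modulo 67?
20

The number of primitive roots modulo p is φ(p-1) = φ(66)
φ(66) = 20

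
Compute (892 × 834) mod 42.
24

(892 × 834) = 743928
743928 mod 42 = 24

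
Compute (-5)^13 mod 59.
Using repeated squaring. (-5) ≡ 54 (mod 59). 13 = 8 + 4 + 1 (binary 1101). Repeated squaring mod 59: 54^1 ≡ 54; 54^2 ≡ 54² = 2916 ≡ 25; 54^4 ≡ 25² = 625 ≡ 35; 54^8 ≡ 35² = 1225 ≡ 45. Multiply: (-5)^13 ≡ 54^8 × 54^4 × 54^1 ≡ 45 × 35 × 54 (mod 59): 45 × 35 = 1575 ≡ 41; 41 × 54 = 2214 ≡ 31. So (-5)^13 ≡ 31 (mod 59).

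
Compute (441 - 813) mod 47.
4

(441 - 813) = -372
-372 mod 47 = 4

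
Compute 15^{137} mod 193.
146

Using successive squaring:
Binary expansion of 137: 10001001
Powers of 15 mod 193 (each is the square of the previous):
  15^1 ≡ 15 (mod 193)
  15^2 ≡ 15² = 225 ≡ 32 (mod 193)
  15^4 ≡ 32² = 1024 ≡ 59 (mod 193)
  15^8 ≡ 59² = 3481 ≡ 7 (mod 193)
  15^16 ≡ 7² = 49 ≡ 49 (mod 193)
  15^32 ≡ 49² = 2401 ≡ 85 (mod 193)
  15^64 ≡ 85² = 7225 ≡ 84 (mod 193)
  15^128 ≡ 84² = 7056 ≡ 108 (mod 193)
137 = 128 + 8 + 1, so 15^137 = 15^128 × 15^8 × 15^1 ≡ 108 × 7 × 15 (mod 193)
Multiplying step by step:
  108 × 7 = 756 ≡ 177 (mod 193)
  177 × 15 = 2655 ≡ 146 (mod 193)
Result: 15^137 ≡ 146 (mod 193)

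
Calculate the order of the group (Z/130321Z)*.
123462

Prime factorization: 130321 = 19^4
Using the formula φ(n) = n × Π(1 - 1/p) for each prime factor p:
φ(130321) = 130321 × (1 - 1/19)
φ(130321) = 123462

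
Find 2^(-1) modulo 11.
6

Using Extended Euclidean Algorithm:
gcd(2, 11) = 1
Bezout coefficients: 2 × -5 + 11 × 1 = 1
So 2 × -5 ≡ 1 (mod 11)
The inverse is -5 mod 11 = 6
Verification: 2 × 6 = 12 = 1 × 11 + 1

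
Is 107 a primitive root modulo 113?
Yes

To verify, check if 107^(112/q) ≢ 1 (mod 113) for each prime divisor q of 112
Divisors of 112 = 112: [1, 2, 4, 7, 8, 14, 16, 28, 56, 112]
  107^(112/2) = 107^56 ≡ 112 (mod 113)
  107^(112/7) = 107^16 ≡ 30 (mod 113)
Conclusion: 107 is a primitive root modulo 113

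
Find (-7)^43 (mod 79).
Using repeated squaring. (-7) ≡ 72 (mod 79). 43 = 32 + 8 + 2 + 1 (binary 101011). Repeated squaring mod 79: 72^1 ≡ 72; 72^2 ≡ 72² = 5184 ≡ 49; 72^4 ≡ 49² = 2401 ≡ 31; 72^8 ≡ 31² = 961 ≡ 13; 72^16 ≡ 13² = 169 ≡ 11; 72^32 ≡ 11² = 121 ≡ 42. Multiply: (-7)^43 ≡ 72^32 × 72^8 × 72^2 × 72^1 ≡ 42 × 13 × 49 × 72 (mod 79): 42 × 13 = 546 ≡ 72; 72 × 49 = 3528 ≡ 52; 52 × 72 = 3744 ≡ 31. So (-7)^43 ≡ 31 (mod 79).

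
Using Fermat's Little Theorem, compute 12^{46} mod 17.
15

By Fermat's Little Theorem, a^(p-1) ≡ 1 (mod p) for prime p and gcd(a, p) = 1
Here p = 17, so 12^16 ≡ 1 (mod 17)
We can reduce the exponent: 46 mod 16 = 14
So 12^46 ≡ 12^14 (mod 17)
Computing: 12^14 mod 17 = 15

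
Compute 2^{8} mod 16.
0

Using successive squaring:
Binary expansion of 8: 1000
Powers of 2 mod 16 (each is the square of the previous):
  2^1 ≡ 2 (mod 16)
  2^2 ≡ 2² = 4 ≡ 4 (mod 16)
  2^4 ≡ 4² = 16 ≡ 0 (mod 16)
  2^8 ≡ 0² = 0 ≡ 0 (mod 16)
8 is a power of 2, so 2^8 is the last square: ≡ 0 (mod 16)
Result: 2^8 ≡ 0 (mod 16)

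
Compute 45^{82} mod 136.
121

Using successive squaring:
Binary expansion of 82: 1010010
Powers of 45 mod 136 (each is the square of the previous):
  45^1 ≡ 45 (mod 136)
  45^2 ≡ 45² = 2025 ≡ 121 (mod 136)
  45^4 ≡ 121² = 14641 ≡ 89 (mod 136)
  45^8 ≡ 89² = 7921 ≡ 33 (mod 136)
  45^16 ≡ 33² = 1089 ≡ 1 (mod 136)
  45^32 ≡ 1² = 1 ≡ 1 (mod 136)
  45^64 ≡ 1² = 1 ≡ 1 (mod 136)
82 = 64 + 16 + 2, so 45^82 = 45^64 × 45^16 × 45^2 ≡ 1 × 1 × 121 (mod 136)
Multiplying step by step:
  1 × 1 = 1 ≡ 1 (mod 136)
  1 × 121 = 121 ≡ 121 (mod 136)
Result: 45^82 ≡ 121 (mod 136)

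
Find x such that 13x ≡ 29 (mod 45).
23

Since gcd(13, 45) = 1 divides 29, a solution exists.
Multiply both sides by the inverse of 13 mod 45:
  13^(-1) mod 45 = 7
  x ≡ 7 × 29 ≡ 203 ≡ 23 (mod 45)
Verification: 13 × 23 = 299 = 6 × 45 + 29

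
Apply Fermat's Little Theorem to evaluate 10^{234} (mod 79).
1

By Fermat's Little Theorem, a^(p-1) ≡ 1 (mod p) for prime p and gcd(a, p) = 1
Here p = 79, so 10^78 ≡ 1 (mod 79)
We can reduce the exponent: 234 mod 78 = 0
So 10^234 ≡ 10^0 (mod 79)
Computing: 10^0 mod 79 = 1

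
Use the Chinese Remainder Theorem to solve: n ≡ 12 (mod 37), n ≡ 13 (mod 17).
234

Using the Chinese Remainder Theorem:
M = product of moduli = 629
For equation 1: M_1 = 17, 17 ≡ 17 (mod 37), inverse of 17 mod 37 is 24 (check: 17 × 24 = 408 ≡ 1 (mod 37))
For equation 2: M_2 = 37, 37 ≡ 3 (mod 17), inverse of 37 mod 17 is 6 (check: 3 × 6 = 18 ≡ 1 (mod 17))
Combine: n ≡ Σ r_i×M_i×(M_i⁻¹ mod m_i) = 12×17×24 + 13×37×6 = 4896 + 2886 = 7782
7782 mod 629 = 234
n ≡ 234 (mod 629)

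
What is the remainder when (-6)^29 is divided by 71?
Using repeated squaring. (-6) ≡ 65 (mod 71). 29 = 16 + 8 + 4 + 1 (binary 11101). Repeated squaring mod 71: 65^1 ≡ 65; 65^2 ≡ 65² = 4225 ≡ 36; 65^4 ≡ 36² = 1296 ≡ 18; 65^8 ≡ 18² = 324 ≡ 40; 65^16 ≡ 40² = 1600 ≡ 38. Multiply: (-6)^29 ≡ 65^16 × 65^8 × 65^4 × 65^1 ≡ 38 × 40 × 18 × 65 (mod 71): 38 × 40 = 1520 ≡ 29; 29 × 18 = 522 ≡ 25; 25 × 65 = 1625 ≡ 63. So (-6)^29 ≡ 63 (mod 71).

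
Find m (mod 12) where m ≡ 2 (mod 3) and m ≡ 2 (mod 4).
M = 3 × 4 = 12. M₁ = 4, y₁ ≡ 1 (mod 3). M₂ = 3, y₂ ≡ 3 (mod 4). m = 2×4×1 + 2×3×3 ≡ 2 (mod 12)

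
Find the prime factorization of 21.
3 × 7

Divide by primes starting from smallest:
21 ÷ 3 = 7
7 ÷ 7 = 1

21 = 3 × 7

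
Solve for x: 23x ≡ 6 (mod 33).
6

Since gcd(23, 33) = 1 divides 6, a solution exists.
Multiply both sides by the inverse of 23 mod 33:
  23^(-1) mod 33 = 23
  x ≡ 23 × 6 ≡ 138 ≡ 6 (mod 33)
Verification: 23 × 6 = 138 = 4 × 33 + 6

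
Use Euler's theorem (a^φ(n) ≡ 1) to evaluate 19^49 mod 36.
By Euler: 19^{12} ≡ 1 (mod 36) since gcd(19, 36) = 1. 49 = 4×12 + 1. So 19^{49} ≡ 19^{1} ≡ 19 (mod 36)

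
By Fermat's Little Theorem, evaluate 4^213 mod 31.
By Fermat: 4^{30} ≡ 1 (mod 31). 213 ≡ 3 (mod 30). So 4^{213} ≡ 4^{3} ≡ 2 (mod 31)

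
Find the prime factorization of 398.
2 × 199

Divide by primes starting from smallest:
398 ÷ 2 = 199
199 ÷ 199 = 1

398 = 2 × 199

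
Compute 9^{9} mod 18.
9

Using successive squaring:
Binary expansion of 9: 1001
Powers of 9 mod 18 (each is the square of the previous):
  9^1 ≡ 9 (mod 18)
  9^2 ≡ 9² = 81 ≡ 9 (mod 18)
  9^4 ≡ 9² = 81 ≡ 9 (mod 18)
  9^8 ≡ 9² = 81 ≡ 9 (mod 18)
9 = 8 + 1, so 9^9 = 9^8 × 9^1 ≡ 9 × 9 (mod 18)
Multiplying step by step:
  9 × 9 = 81 ≡ 9 (mod 18)
Result: 9^9 ≡ 9 (mod 18)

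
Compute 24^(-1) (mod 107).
24^(-1) ≡ 58 (mod 107). Verification: 24 × 58 = 1392 ≡ 1 (mod 107)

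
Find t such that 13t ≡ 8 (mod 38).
24

Since gcd(13, 38) = 1 divides 8, a solution exists.
Multiply both sides by the inverse of 13 mod 38:
  13^(-1) mod 38 = 3
  x ≡ 3 × 8 ≡ 24 ≡ 24 (mod 38)
Verification: 13 × 24 = 312 = 8 × 38 + 8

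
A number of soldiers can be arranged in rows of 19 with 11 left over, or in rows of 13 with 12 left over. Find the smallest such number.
M = 19 × 13 = 247. M₁ = 13, y₁ ≡ 3 (mod 19). M₂ = 19, y₂ ≡ 11 (mod 13). r = 11×13×3 + 12×19×11 ≡ 220 (mod 247). The smallest positive such number is 220.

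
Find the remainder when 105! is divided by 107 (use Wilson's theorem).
(106)! = (105)! × (106) ≡ -1 (mod 107). So (105)! ≡ -1 × (106)^(-1) ≡ (-1)×(-1) = 1 (mod 107)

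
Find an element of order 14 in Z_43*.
2 has order 14 mod 43 since 2^{14} ≡ 1 (mod 43) and no smaller power works.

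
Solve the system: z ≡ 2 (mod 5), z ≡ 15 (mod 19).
M = 5 × 19 = 95. M₁ = 19, y₁ ≡ 4 (mod 5). M₂ = 5, y₂ ≡ 4 (mod 19). z = 2×19×4 + 15×5×4 ≡ 72 (mod 95)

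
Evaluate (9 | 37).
(9/37) = 9^{18} mod 37 = 1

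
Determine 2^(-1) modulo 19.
2^(-1) ≡ 10 (mod 19). Verification: 2 × 10 = 20 ≡ 1 (mod 19)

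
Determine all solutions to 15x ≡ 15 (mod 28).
1

Since gcd(15, 28) = 1 divides 15, a solution exists.
Multiply both sides by the inverse of 15 mod 28:
  15^(-1) mod 28 = 15
  x ≡ 15 × 15 ≡ 225 ≡ 1 (mod 28)
Verification: 15 × 1 = 15 = 0 × 28 + 15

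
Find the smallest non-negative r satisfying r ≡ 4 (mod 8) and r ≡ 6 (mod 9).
M = 8 × 9 = 72. M₁ = 9, y₁ ≡ 1 (mod 8). M₂ = 8, y₂ ≡ 8 (mod 9). r = 4×9×1 + 6×8×8 ≡ 60 (mod 72)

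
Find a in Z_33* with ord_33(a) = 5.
4 has order 5 mod 33 since 4^{5} ≡ 1 (mod 33) and no smaller power works.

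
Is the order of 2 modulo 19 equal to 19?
No, the actual order is 18, not 19.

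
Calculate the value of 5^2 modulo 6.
2 = 2 (binary 10). Repeated squaring mod 6: 5^1 ≡ 5; 5^2 ≡ 5² = 25 ≡ 1. So 5^2 ≡ 1 (mod 6).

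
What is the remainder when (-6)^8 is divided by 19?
(-6) ≡ 13 (mod 19). 8 = 8 (binary 1000). Repeated squaring mod 19: 13^1 ≡ 13; 13^2 ≡ 13² = 169 ≡ 17; 13^4 ≡ 17² = 289 ≡ 4; 13^8 ≡ 4² = 16 ≡ 16. So (-6)^8 ≡ 16 (mod 19).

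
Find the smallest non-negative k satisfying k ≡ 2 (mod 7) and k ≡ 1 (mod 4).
M = 7 × 4 = 28. M₁ = 4, y₁ ≡ 2 (mod 7). M₂ = 7, y₂ ≡ 3 (mod 4). k = 2×4×2 + 1×7×3 ≡ 9 (mod 28)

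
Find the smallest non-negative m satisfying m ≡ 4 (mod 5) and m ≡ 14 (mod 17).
M = 5 × 17 = 85. M₁ = 17, y₁ ≡ 3 (mod 5). M₂ = 5, y₂ ≡ 7 (mod 17). m = 4×17×3 + 14×5×7 ≡ 14 (mod 85)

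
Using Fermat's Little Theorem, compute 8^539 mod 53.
By Fermat: 8^{52} ≡ 1 (mod 53). 539 ≡ 19 (mod 52). So 8^{539} ≡ 8^{19} ≡ 32 (mod 53)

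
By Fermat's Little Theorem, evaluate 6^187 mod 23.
By Fermat: 6^{22} ≡ 1 (mod 23). 187 = 8×22 + 11. So 6^{187} ≡ 6^{11} ≡ 1 (mod 23)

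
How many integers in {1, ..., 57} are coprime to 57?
36

Prime factorization: 57 = 3 × 19
Using the formula φ(n) = n × Π(1 - 1/p) for each prime factor p:
φ(57) = 57 × (1 - 1/3) × (1 - 1/19)
φ(57) = 36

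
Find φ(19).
18

Prime factorization: 19 = 19
Using the formula φ(n) = n × Π(1 - 1/p) for each prime factor p:
φ(19) = 19 × (1 - 1/19)
φ(19) = 18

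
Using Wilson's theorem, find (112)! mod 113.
By Wilson's theorem, (112)! ≡ -1 ≡ 112 (mod 113)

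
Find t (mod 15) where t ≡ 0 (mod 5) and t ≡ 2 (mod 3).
M = 5 × 3 = 15. M₁ = 3, y₁ ≡ 2 (mod 5). M₂ = 5, y₂ ≡ 2 (mod 3). t = 0×3×2 + 2×5×2 ≡ 5 (mod 15)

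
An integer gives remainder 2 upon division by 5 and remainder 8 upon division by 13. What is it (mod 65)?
M = 5 × 13 = 65. M₁ = 13, y₁ ≡ 2 (mod 5). M₂ = 5, y₂ ≡ 8 (mod 13). k = 2×13×2 + 8×5×8 ≡ 47 (mod 65). The smallest positive such number is 47.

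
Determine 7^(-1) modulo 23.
7^(-1) ≡ 10 (mod 23). Verification: 7 × 10 = 70 ≡ 1 (mod 23)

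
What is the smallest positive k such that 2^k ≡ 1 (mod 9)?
Powers of 2 mod 9: 2^1≡2, 2^2≡4, 2^3≡8, 2^4≡7, 2^5≡5, 2^6≡1. Order = 6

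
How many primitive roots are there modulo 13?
4

The number of primitive roots modulo p is φ(p-1) = φ(12)
φ(12) = 4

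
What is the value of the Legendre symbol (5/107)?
(5/107) = 5^{53} mod 107 = -1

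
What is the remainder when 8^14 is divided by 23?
Using repeated squaring. 14 = 8 + 4 + 2 (binary 1110). Repeated squaring mod 23: 8^1 ≡ 8; 8^2 ≡ 8² = 64 ≡ 18; 8^4 ≡ 18² = 324 ≡ 2; 8^8 ≡ 2² = 4 ≡ 4. Multiply: 8^14 = 8^8 × 8^4 × 8^2 ≡ 4 × 2 × 18 (mod 23): 4 × 2 = 8 ≡ 8; 8 × 18 = 144 ≡ 6. So 8^14 ≡ 6 (mod 23).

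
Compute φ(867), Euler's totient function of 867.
544

Prime factorization: 867 = 3 × 17^2
Using the formula φ(n) = n × Π(1 - 1/p) for each prime factor p:
φ(867) = 867 × (1 - 1/3) × (1 - 1/17)
φ(867) = 544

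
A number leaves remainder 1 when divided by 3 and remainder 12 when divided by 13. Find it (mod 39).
M = 3 × 13 = 39. M₁ = 13, y₁ ≡ 1 (mod 3). M₂ = 3, y₂ ≡ 9 (mod 13). r = 1×13×1 + 12×3×9 ≡ 25 (mod 39)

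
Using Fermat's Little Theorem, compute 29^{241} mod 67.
29

By Fermat's Little Theorem, a^(p-1) ≡ 1 (mod p) for prime p and gcd(a, p) = 1
Here p = 67, so 29^66 ≡ 1 (mod 67)
We can reduce the exponent: 241 mod 66 = 43
So 29^241 ≡ 29^43 (mod 67)
Computing: 29^43 mod 67 = 29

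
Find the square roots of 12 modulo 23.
The square roots of 12 mod 23 are 9 and 14. Verify: 9² = 81 ≡ 12 (mod 23)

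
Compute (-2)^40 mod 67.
Using repeated squaring. (-2) ≡ 65 (mod 67). 40 = 32 + 8 (binary 101000). Repeated squaring mod 67: 65^1 ≡ 65; 65^2 ≡ 65² = 4225 ≡ 4; 65^4 ≡ 4² = 16 ≡ 16; 65^8 ≡ 16² = 256 ≡ 55; 65^16 ≡ 55² = 3025 ≡ 10; 65^32 ≡ 10² = 100 ≡ 33. Multiply: (-2)^40 ≡ 65^32 × 65^8 ≡ 33 × 55 (mod 67): 33 × 55 = 1815 ≡ 6. So (-2)^40 ≡ 6 (mod 67).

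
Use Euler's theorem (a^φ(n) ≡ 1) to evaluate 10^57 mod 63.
By Euler: 10^{36} ≡ 1 (mod 63) since gcd(10, 63) = 1. 57 = 1×36 + 21. So 10^{57} ≡ 10^{21} ≡ 55 (mod 63)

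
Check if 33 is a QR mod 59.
By Euler's criterion: 33^{29} ≡ 58 (mod 59). Since this equals -1 (≡ 58), 33 is not a QR.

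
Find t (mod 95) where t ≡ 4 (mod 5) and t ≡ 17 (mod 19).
M = 5 × 19 = 95. M₁ = 19, y₁ ≡ 4 (mod 5). M₂ = 5, y₂ ≡ 4 (mod 19). t = 4×19×4 + 17×5×4 ≡ 74 (mod 95)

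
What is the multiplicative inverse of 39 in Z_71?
51

Using Extended Euclidean Algorithm:
gcd(39, 71) = 1
Bezout coefficients: 39 × -20 + 71 × 11 = 1
So 39 × -20 ≡ 1 (mod 71)
The inverse is -20 mod 71 = 51
Verification: 39 × 51 = 1989 = 28 × 71 + 1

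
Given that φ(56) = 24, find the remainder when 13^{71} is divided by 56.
By Euler: 13^{24} ≡ 1 (mod 56) since gcd(13, 56) = 1. 71 = 2×24 + 23. So 13^{71} ≡ 13^{23} ≡ 13 (mod 56)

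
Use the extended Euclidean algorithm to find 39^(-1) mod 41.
Extended GCD: 39(20) + 41(-19) = 1. So 39^(-1) ≡ 20 ≡ 20 (mod 41). Verify: 39 × 20 = 780 ≡ 1 (mod 41)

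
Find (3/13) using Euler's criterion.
(3/13) = 3^{6} mod 13 = 1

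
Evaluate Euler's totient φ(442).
192

Prime factorization: 442 = 2 × 13 × 17
Using the formula φ(n) = n × Π(1 - 1/p) for each prime factor p:
φ(442) = 442 × (1 - 1/2) × (1 - 1/13) × (1 - 1/17)
φ(442) = 192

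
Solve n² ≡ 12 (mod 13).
The square roots of 12 mod 13 are 8 and 5. Verify: 8² = 64 ≡ 12 (mod 13)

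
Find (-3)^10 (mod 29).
(-3) ≡ 26 (mod 29). 10 = 8 + 2 (binary 1010). Repeated squaring mod 29: 26^1 ≡ 26; 26^2 ≡ 26² = 676 ≡ 9; 26^4 ≡ 9² = 81 ≡ 23; 26^8 ≡ 23² = 529 ≡ 7. Multiply: (-3)^10 ≡ 26^8 × 26^2 ≡ 7 × 9 (mod 29): 7 × 9 = 63 ≡ 5. So (-3)^10 ≡ 5 (mod 29).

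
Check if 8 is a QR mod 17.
By Euler's criterion: 8^{8} ≡ 1 (mod 17). Since this equals 1, 8 is a QR.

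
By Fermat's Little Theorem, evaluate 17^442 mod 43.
By Fermat: 17^{42} ≡ 1 (mod 43). 442 ≡ 22 (mod 42). So 17^{442} ≡ 17^{22} ≡ 17 (mod 43)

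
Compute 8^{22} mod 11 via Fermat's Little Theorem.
9

By Fermat's Little Theorem, a^(p-1) ≡ 1 (mod p) for prime p and gcd(a, p) = 1
Here p = 11, so 8^10 ≡ 1 (mod 11)
We can reduce the exponent: 22 mod 10 = 2
So 8^22 ≡ 8^2 (mod 11)
Computing: 8^2 mod 11 = 9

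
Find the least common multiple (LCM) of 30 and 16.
240

First find GCD(30, 16) using the Euclidean algorithm:
30 = 1 × 16 + 14
16 = 1 × 14 + 2
14 = 7 × 2 + 0
GCD(30, 16) = 2

LCM formula: LCM(a, b) = (a × b) / GCD(a, b)
LCM(30, 16) = (30 × 16) / 2
LCM(30, 16) = 480 / 2
LCM(30, 16) = 240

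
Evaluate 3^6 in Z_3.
3 ≡ 0 (mod 3). 6 = 4 + 2 (binary 110). Repeated squaring mod 3: 0^1 ≡ 0; 0^2 ≡ 0² = 0 ≡ 0; 0^4 ≡ 0² = 0 ≡ 0. Multiply: 3^6 ≡ 0^4 × 0^2 ≡ 0 × 0 (mod 3): 0 × 0 = 0 ≡ 0. So 3^6 ≡ 0 (mod 3).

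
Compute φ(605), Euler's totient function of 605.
440

Prime factorization: 605 = 5 × 11^2
Using the formula φ(n) = n × Π(1 - 1/p) for each prime factor p:
φ(605) = 605 × (1 - 1/5) × (1 - 1/11)
φ(605) = 440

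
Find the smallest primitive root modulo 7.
3

A primitive root g modulo p has order p-1 = 6
Prime divisors of 6: [2, 3]
g is a primitive root iff g^(6/q) ≢ 1 (mod 7) for each prime divisor q
Testing small values:
  g = 2: 2^3 ≡ 1, 2^2 ≡ 4 (mod 7) → 2^3 ≡ 1, not primitive root
  g = 3: 3^3 ≡ 6, 3^2 ≡ 2 (mod 7) → none is 1, primitive root!
The smallest primitive root is 3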